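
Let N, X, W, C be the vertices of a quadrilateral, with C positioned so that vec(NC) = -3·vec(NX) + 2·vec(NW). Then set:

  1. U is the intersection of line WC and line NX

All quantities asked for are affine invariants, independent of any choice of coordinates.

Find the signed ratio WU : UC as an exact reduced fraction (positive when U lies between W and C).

WU:UC = -1/2

Set N = (0, 0), X = (1, 0), W = (0, 1), C = (-3, 2); any affine frame gives the same invariant.
1. U is the intersection of line WC and line NX ⇒ U = (3, 0)
U = W + t·(C−W) with t = -1, so WU:UC = t:(1−t) = -1:2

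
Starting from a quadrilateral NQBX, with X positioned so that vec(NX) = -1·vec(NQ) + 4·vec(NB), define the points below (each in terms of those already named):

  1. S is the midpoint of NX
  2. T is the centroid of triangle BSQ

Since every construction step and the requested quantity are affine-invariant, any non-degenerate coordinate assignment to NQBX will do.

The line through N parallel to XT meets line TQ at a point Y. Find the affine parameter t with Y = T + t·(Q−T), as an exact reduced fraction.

t = -5/4

Work in coordinates with N = (0, 0), Q = (1, 0), B = (0, 1), X = (-1, 4).
1. S is the midpoint of NX ⇒ S = (-1/2, 2)
2. T is the centroid of triangle BSQ ⇒ T = (1/6, 1)
through N parallel to XT: direction (7/6, -3); meets TQ at Y = (-7/8, 9/4)
Y = T + t·(Q−T) with t = -5/4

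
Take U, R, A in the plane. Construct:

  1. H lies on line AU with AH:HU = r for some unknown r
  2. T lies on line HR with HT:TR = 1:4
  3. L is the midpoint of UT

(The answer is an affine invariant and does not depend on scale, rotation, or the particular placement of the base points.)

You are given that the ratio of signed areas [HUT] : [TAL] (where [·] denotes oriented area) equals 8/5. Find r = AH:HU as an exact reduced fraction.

r = 1/4

Choose coordinates U = (0, 0), R = (1, 0), A = (0, 1).
1. With AH:HU = r, write λ = r/(r+1) so H = A + λ·(U−A); H is affine-linear in λ
2. T lies on line HR with HT:TR = 1:4 ⇒ T is an affine combination of earlier points and hence also affine-linear in λ
3. L is the midpoint of UT ⇒ L is an affine combination of earlier points and hence also affine-linear in λ
Every point depending on H is an affine combination of H and λ-independent points, so each such coordinate is linear in λ; the λ² term in each signed area is a multiple of (U−A)×(U−A) = 0, so 2·[HUT] and 2·[TAL] are each linear in λ. Evaluating at λ=0 and λ=1:
  2·[HUT] = -1/5·λ + 1/5,   2·[TAL] = 1/10
So [HUT]:[TAL] = (-1/5·λ + 1/5) / (1/10). Setting this equal to 8/5:
  -1/5·λ + 1/5 = 8/5·(1/10)  ⇒  λ = 1/5
Then r = λ/(1−λ) = (1/5)/(4/5) = 1/4. Check: with r = 1/4, H = (0, 4/5) and [HUT]:[TAL] = 8/5 as required.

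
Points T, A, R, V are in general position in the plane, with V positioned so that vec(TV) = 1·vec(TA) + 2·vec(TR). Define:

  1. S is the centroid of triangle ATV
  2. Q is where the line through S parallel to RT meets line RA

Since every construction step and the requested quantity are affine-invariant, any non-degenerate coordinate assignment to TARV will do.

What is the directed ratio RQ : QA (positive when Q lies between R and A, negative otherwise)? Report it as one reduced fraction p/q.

RQ:QA = 2

Set T = (0, 0), A = (1, 0), R = (0, 1), V = (1, 2); any affine frame gives the same invariant.
1. S is the centroid of triangle ATV ⇒ S = (2/3, 2/3)
2. Q is where the line through S parallel to RT meets line RA ⇒ Q = (2/3, 1/3)
Q = R + t·(A−R) with t = 2/3, so RQ:QA = t:(1−t) = 2/3:1/3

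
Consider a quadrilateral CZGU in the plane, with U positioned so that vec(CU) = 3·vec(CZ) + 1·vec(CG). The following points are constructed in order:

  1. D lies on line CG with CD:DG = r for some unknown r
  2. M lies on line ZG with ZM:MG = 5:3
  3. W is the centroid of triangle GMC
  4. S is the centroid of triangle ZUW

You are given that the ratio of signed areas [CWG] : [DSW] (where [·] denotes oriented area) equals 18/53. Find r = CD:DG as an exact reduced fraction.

r = 1/3

Set C = (0, 0), Z = (1, 0), G = (0, 1), U = (3, 1); any affine frame gives the same invariant.
1. With CD:DG = r, write λ = r/(r+1) so D = C + λ·(G−C); D is affine-linear in λ
2. M lies on line ZG with ZM:MG = 5:3 ⇒ M = (3/8, 5/8)
3. W is the centroid of triangle GMC ⇒ W = (1/8, 13/24)
4. S is the centroid of triangle ZUW ⇒ S = (11/8, 37/72)
Every point depending on D is an affine combination of D and λ-independent points, so each such coordinate is linear in λ; the λ² term in each signed area is a multiple of (G−C)×(G−C) = 0, so 2·[CWG] and 2·[DSW] are each linear in λ. Evaluating at λ=0 and λ=1:
  2·[CWG] = 1/8,   2·[DSW] = -5/4·λ + 49/72
So [CWG]:[DSW] = (1/8) / (-5/4·λ + 49/72). Setting this equal to 18/53:
  1/8 = 18/53·(-5/4·λ + 49/72)  ⇒  λ = 1/4
Then r = λ/(1−λ) = (1/4)/(3/4) = 1/3. Check: with r = 1/3, D = (0, 1/4) and [CWG]:[DSW] = 18/53 as required.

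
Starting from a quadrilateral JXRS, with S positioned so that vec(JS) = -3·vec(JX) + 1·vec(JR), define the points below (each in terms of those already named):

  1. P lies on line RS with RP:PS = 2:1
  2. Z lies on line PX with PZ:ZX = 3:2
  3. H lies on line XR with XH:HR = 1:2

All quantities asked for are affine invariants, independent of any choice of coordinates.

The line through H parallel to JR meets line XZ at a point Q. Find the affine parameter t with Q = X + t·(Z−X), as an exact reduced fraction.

t = 5/18

Choose coordinates J = (0, 0), X = (1, 0), R = (0, 1), S = (-3, 1).
1. P lies on line RS with RP:PS = 2:1 ⇒ P = (-2, 1)
2. Z lies on line PX with PZ:ZX = 3:2 ⇒ Z = (-1/5, 2/5)
3. H lies on line XR with XH:HR = 1:2 ⇒ H = (2/3, 1/3)
through H parallel to JR: direction (0, 1); meets XZ at Q = (2/3, 1/9)
Q = X + t·(Z−X) with t = 5/18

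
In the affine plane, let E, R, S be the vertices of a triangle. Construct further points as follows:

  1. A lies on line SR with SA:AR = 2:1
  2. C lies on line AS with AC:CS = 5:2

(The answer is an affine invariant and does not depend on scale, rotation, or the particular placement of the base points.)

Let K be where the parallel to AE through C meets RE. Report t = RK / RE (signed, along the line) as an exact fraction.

Work in coordinates with E = (0, 0), R = (1, 0), S = (0, 1).
1. A lies on line SR with SA:AR = 2:1 ⇒ A = (2/3, 1/3)
2. C lies on line AS with AC:CS = 5:2 ⇒ C = (4/21, 17/21)
through C parallel to AE: direction (-2/3, -1/3); meets RE at K = (-10/7, 0)
K = R + t·(E−R) with t = 17/7

t = 17/7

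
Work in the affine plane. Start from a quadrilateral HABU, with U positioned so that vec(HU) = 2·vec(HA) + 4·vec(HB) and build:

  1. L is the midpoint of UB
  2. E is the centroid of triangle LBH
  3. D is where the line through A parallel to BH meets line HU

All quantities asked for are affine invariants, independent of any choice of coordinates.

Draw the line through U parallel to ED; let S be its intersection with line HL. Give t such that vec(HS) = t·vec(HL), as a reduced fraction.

Choose coordinates H = (0, 0), A = (1, 0), B = (0, 1), U = (2, 4).
1. L is the midpoint of UB ⇒ L = (1, 5/2)
2. E is the centroid of triangle LBH ⇒ E = (1/3, 7/6)
3. D is where the line through A parallel to BH meets line HU ⇒ D = (1, 2)
through U parallel to ED: direction (2/3, 5/6); meets HL at S = (6/5, 3)
S = H + t·(L−H) with t = 6/5

t = 6/5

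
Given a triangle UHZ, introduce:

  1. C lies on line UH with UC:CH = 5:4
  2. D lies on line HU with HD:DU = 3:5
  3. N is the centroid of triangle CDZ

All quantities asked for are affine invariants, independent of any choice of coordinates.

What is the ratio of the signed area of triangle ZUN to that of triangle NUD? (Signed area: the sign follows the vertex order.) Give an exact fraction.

Work in coordinates with U = (0, 0), H = (1, 0), Z = (0, 1).
1. C lies on line UH with UC:CH = 5:4 ⇒ C = (5/9, 0)
2. D lies on line HU with HD:DU = 3:5 ⇒ D = (5/8, 0)
3. N is the centroid of triangle CDZ ⇒ N = (85/216, 1/3)
2·[ZUN] = 85/216, 2·[NUD] = 5/24
[ZUN]:[NUD] = 85/216:5/24 = 17/9

[ZUN]:[NUD] = 17/9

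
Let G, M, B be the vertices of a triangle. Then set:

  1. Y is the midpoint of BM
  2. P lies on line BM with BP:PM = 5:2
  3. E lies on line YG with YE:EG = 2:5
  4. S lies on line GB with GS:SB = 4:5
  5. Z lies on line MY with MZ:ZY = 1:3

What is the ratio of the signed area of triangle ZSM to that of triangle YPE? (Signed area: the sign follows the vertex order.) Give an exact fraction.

Choose coordinates G = (0, 0), M = (1, 0), B = (0, 1).
1. Y is the midpoint of BM ⇒ Y = (1/2, 1/2)
2. P lies on line BM with BP:PM = 5:2 ⇒ P = (5/7, 2/7)
3. E lies on line YG with YE:EG = 2:5 ⇒ E = (5/14, 5/14)
4. S lies on line GB with GS:SB = 4:5 ⇒ S = (0, 4/9)
5. Z lies on line MY with MZ:ZY = 1:3 ⇒ Z = (7/8, 1/8)
2·[ZSM] = 5/72, 2·[YPE] = -3/49
[ZSM]:[YPE] = 5/72:-3/49 = -245/216

[ZSM]:[YPE] = -245/216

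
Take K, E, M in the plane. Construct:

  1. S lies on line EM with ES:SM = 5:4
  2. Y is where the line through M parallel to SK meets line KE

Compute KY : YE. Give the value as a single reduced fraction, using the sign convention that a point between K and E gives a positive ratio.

KY:YE = -4/9

Choose coordinates K = (0, 0), E = (1, 0), M = (0, 1).
1. S lies on line EM with ES:SM = 5:4 ⇒ S = (4/9, 5/9)
2. Y is where the line through M parallel to SK meets line KE ⇒ Y = (-4/5, 0)
Y = K + t·(E−K) with t = -4/5, so KY:YE = t:(1−t) = -4/5:9/5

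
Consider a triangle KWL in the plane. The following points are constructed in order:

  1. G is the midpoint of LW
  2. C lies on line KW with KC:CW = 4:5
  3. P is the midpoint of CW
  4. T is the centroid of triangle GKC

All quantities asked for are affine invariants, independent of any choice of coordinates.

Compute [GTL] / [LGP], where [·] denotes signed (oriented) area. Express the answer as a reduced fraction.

[GTL]:[LGP] = 28/15

Work in coordinates with K = (0, 0), W = (1, 0), L = (0, 1).
1. G is the midpoint of LW ⇒ G = (1/2, 1/2)
2. C lies on line KW with KC:CW = 4:5 ⇒ C = (4/9, 0)
3. P is the midpoint of CW ⇒ P = (13/18, 0)
4. T is the centroid of triangle GKC ⇒ T = (17/54, 1/6)
2·[GTL] = -7/27, 2·[LGP] = -5/36
[GTL]:[LGP] = -7/27:-5/36 = 28/15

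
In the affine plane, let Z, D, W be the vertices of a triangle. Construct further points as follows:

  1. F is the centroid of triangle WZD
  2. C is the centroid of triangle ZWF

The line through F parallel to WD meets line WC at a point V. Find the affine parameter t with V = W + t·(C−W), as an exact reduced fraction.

Assign Z = (0, 0), D = (1, 0), W = (0, 1) — the answer is frame-independent, so this choice is without loss of generality.
1. F is the centroid of triangle WZD ⇒ F = (1/3, 1/3)
2. C is the centroid of triangle ZWF ⇒ C = (1/9, 4/9)
through F parallel to WD: direction (1, -1); meets WC at V = (1/12, 7/12)
V = W + t·(C−W) with t = 3/4

t = 3/4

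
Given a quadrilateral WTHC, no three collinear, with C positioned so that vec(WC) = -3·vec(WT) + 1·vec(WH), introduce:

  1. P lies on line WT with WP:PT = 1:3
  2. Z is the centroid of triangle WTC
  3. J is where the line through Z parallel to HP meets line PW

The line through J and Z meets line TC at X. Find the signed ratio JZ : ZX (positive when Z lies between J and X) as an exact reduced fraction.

Choose coordinates W = (0, 0), T = (1, 0), H = (0, 1), C = (-3, 1).
1. P lies on line WT with WP:PT = 1:3 ⇒ P = (1/4, 0)
2. Z is the centroid of triangle WTC ⇒ Z = (-2/3, 1/3)
3. J is where the line through Z parallel to HP meets line PW ⇒ J = (-7/12, 0)
line JZ meets TC at X = (-31/45, 19/45)
Z = J + t·(X−J) with t = 15/19, so JZ:ZX = 15/19:4/19

JZ:ZX = 15/4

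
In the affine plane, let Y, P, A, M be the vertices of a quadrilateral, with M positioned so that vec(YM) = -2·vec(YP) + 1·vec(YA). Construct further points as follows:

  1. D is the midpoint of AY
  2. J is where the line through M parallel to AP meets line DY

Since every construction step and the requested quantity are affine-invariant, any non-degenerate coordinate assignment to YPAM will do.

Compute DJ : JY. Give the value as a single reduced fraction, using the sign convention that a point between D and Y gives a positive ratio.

DJ:JY = -3/2

Set Y = (0, 0), P = (1, 0), A = (0, 1), M = (-2, 1); any affine frame gives the same invariant.
1. D is the midpoint of AY ⇒ D = (0, 1/2)
2. J is where the line through M parallel to AP meets line DY ⇒ J = (0, -1)
J = D + t·(Y−D) with t = 3, so DJ:JY = t:(1−t) = 3:-2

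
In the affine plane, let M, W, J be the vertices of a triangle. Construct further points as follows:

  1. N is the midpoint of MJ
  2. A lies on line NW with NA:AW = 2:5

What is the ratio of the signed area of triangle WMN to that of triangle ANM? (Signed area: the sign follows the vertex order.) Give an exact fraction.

Assign M = (0, 0), W = (1, 0), J = (0, 1) — the answer is frame-independent, so this choice is without loss of generality.
1. N is the midpoint of MJ ⇒ N = (0, 1/2)
2. A lies on line NW with NA:AW = 2:5 ⇒ A = (2/7, 5/14)
2·[WMN] = -1/2, 2·[ANM] = 1/7
[WMN]:[ANM] = -1/2:1/7 = -7/2

[WMN]:[ANM] = -7/2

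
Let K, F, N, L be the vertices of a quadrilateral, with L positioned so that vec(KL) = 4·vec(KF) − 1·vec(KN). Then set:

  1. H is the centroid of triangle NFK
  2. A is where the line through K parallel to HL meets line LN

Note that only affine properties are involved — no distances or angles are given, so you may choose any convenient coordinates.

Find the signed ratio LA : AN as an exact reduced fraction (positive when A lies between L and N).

LA:AN = -5/11

Set K = (0, 0), F = (1, 0), N = (0, 1), L = (4, -1); any affine frame gives the same invariant.
1. H is the centroid of triangle NFK ⇒ H = (1/3, 1/3)
2. A is where the line through K parallel to HL meets line LN ⇒ A = (22/3, -8/3)
A = L + t·(N−L) with t = -5/6, so LA:AN = t:(1−t) = -5/6:11/6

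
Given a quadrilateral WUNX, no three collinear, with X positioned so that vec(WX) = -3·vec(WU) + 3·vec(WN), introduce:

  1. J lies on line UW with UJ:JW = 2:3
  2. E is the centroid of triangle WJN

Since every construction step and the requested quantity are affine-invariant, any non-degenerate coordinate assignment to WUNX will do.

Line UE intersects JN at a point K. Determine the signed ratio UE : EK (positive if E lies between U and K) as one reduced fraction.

UE:EK = -3

Assign W = (0, 0), U = (1, 0), N = (0, 1), X = (-3, 3) — the answer is frame-independent, so this choice is without loss of generality.
1. J lies on line UW with UJ:JW = 2:3 ⇒ J = (3/5, 0)
2. E is the centroid of triangle WJN ⇒ E = (1/5, 1/3)
line UE meets JN at K = (7/15, 2/9)
E = U + t·(K−U) with t = 3/2, so UE:EK = 3/2:-1/2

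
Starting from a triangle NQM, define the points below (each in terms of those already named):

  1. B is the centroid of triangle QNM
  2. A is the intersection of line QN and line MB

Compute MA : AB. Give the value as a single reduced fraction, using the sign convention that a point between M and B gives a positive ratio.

Choose coordinates N = (0, 0), Q = (1, 0), M = (0, 1).
1. B is the centroid of triangle QNM ⇒ B = (1/3, 1/3)
2. A is the intersection of line QN and line MB ⇒ A = (1/2, 0)
A = M + t·(B−M) with t = 3/2, so MA:AB = t:(1−t) = 3/2:-1/2

MA:AB = -3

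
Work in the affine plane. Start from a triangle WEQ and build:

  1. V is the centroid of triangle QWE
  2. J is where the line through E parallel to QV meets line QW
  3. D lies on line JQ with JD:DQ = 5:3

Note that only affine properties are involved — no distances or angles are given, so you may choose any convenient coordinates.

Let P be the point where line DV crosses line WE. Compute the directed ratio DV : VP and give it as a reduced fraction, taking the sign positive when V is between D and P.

DV:VP = 25/8

Set W = (0, 0), E = (1, 0), Q = (0, 1); any affine frame gives the same invariant.
1. V is the centroid of triangle QWE ⇒ V = (1/3, 1/3)
2. J is where the line through E parallel to QV meets line QW ⇒ J = (0, 2)
3. D lies on line JQ with JD:DQ = 5:3 ⇒ D = (0, 11/8)
line DV meets WE at P = (11/25, 0)
V = D + t·(P−D) with t = 25/33, so DV:VP = 25/33:8/33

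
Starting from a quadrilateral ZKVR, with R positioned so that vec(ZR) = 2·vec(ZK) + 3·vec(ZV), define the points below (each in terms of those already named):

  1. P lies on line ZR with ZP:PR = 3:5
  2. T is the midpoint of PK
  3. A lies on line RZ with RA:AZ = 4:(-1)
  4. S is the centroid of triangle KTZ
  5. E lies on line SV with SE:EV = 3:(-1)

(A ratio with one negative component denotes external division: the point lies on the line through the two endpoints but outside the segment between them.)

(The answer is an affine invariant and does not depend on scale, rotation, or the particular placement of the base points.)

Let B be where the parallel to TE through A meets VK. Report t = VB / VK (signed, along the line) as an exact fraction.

Choose coordinates Z = (0, 0), K = (1, 0), V = (0, 1), R = (2, 3).
1. P lies on line ZR with ZP:PR = 3:5 ⇒ P = (3/4, 9/8)
2. T is the midpoint of PK ⇒ T = (7/8, 9/16)
3. A lies on line RZ with RA:AZ = 4:(-1) ⇒ A = (-2/3, -1)
4. S is the centroid of triangle KTZ ⇒ S = (5/8, 3/16)
5. E lies on line SV with SE:EV = 3:(-1) ⇒ E = (-5/16, 45/32)
through A parallel to TE: direction (-19/16, 27/32); meets VK at B = (94/11, -83/11)
B = V + t·(K−V) with t = 94/11

t = 94/11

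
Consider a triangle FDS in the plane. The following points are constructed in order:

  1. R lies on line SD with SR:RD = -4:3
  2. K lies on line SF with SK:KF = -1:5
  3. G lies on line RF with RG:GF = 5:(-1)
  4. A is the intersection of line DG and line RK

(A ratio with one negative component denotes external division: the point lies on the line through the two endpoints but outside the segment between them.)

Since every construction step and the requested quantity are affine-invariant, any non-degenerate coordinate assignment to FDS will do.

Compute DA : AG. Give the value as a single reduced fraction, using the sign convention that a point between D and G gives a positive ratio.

Choose coordinates F = (0, 0), D = (1, 0), S = (0, 1).
1. R lies on line SD with SR:RD = -4:3 ⇒ R = (4, -3)
2. K lies on line SF with SK:KF = -1:5 ⇒ K = (0, 5/4)
3. G lies on line RF with RG:GF = 5:(-1) ⇒ G = (-1, 3/4)
4. A is the intersection of line DG and line RK ⇒ A = (14/11, -9/88)
A = D + t·(G−D) with t = -3/22, so DA:AG = t:(1−t) = -3/22:25/22

DA:AG = -3/25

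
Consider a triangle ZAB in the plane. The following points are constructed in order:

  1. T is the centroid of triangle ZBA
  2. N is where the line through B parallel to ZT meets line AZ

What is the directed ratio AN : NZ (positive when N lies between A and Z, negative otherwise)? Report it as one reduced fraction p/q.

Set Z = (0, 0), A = (1, 0), B = (0, 1); any affine frame gives the same invariant.
1. T is the centroid of triangle ZBA ⇒ T = (1/3, 1/3)
2. N is where the line through B parallel to ZT meets line AZ ⇒ N = (-1, 0)
N = A + t·(Z−A) with t = 2, so AN:NZ = t:(1−t) = 2:-1

AN:NZ = -2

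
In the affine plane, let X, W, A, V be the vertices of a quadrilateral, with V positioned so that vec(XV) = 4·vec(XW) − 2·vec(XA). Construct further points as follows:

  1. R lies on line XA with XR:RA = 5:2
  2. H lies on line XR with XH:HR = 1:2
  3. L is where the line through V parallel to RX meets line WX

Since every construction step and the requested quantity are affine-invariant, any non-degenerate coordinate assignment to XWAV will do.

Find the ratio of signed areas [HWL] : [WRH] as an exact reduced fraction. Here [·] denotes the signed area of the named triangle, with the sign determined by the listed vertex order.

[HWL]:[WRH] = 3/2

Assign X = (0, 0), W = (1, 0), A = (0, 1), V = (4, -2) — the answer is frame-independent, so this choice is without loss of generality.
1. R lies on line XA with XR:RA = 5:2 ⇒ R = (0, 5/7)
2. H lies on line XR with XH:HR = 1:2 ⇒ H = (0, 5/21)
3. L is where the line through V parallel to RX meets line WX ⇒ L = (4, 0)
2·[HWL] = 5/7, 2·[WRH] = 10/21
[HWL]:[WRH] = 5/7:10/21 = 3/2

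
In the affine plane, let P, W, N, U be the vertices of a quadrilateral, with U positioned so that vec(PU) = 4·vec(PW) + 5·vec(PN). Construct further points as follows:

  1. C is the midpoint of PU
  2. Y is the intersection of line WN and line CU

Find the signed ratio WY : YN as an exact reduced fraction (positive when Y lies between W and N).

WY:YN = 5/4

Assign P = (0, 0), W = (1, 0), N = (0, 1), U = (4, 5) — the answer is frame-independent, so this choice is without loss of generality.
1. C is the midpoint of PU ⇒ C = (2, 5/2)
2. Y is the intersection of line WN and line CU ⇒ Y = (4/9, 5/9)
Y = W + t·(N−W) with t = 5/9, so WY:YN = t:(1−t) = 5/9:4/9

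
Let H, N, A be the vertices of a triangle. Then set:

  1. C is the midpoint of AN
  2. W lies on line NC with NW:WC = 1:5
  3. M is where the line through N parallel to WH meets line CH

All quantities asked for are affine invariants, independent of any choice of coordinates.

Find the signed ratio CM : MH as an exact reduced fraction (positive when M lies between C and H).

Work in coordinates with H = (0, 0), N = (1, 0), A = (0, 1).
1. C is the midpoint of AN ⇒ C = (1/2, 1/2)
2. W lies on line NC with NW:WC = 1:5 ⇒ W = (11/12, 1/12)
3. M is where the line through N parallel to WH meets line CH ⇒ M = (-1/10, -1/10)
M = C + t·(H−C) with t = 6/5, so CM:MH = t:(1−t) = 6/5:-1/5

CM:MH = -6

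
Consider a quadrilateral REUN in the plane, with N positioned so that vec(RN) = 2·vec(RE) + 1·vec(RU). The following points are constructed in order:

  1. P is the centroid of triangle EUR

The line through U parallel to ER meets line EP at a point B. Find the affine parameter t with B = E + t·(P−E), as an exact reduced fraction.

t = 3

Set R = (0, 0), E = (1, 0), U = (0, 1), N = (2, 1); any affine frame gives the same invariant.
1. P is the centroid of triangle EUR ⇒ P = (1/3, 1/3)
through U parallel to ER: direction (-1, 0); meets EP at B = (-1, 1)
B = E + t·(P−E) with t = 3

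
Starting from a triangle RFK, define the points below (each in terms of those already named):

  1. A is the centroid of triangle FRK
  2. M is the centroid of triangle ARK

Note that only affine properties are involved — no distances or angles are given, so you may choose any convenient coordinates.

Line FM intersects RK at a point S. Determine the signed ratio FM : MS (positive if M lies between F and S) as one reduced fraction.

FM:MS = 8

Choose coordinates R = (0, 0), F = (1, 0), K = (0, 1).
1. A is the centroid of triangle FRK ⇒ A = (1/3, 1/3)
2. M is the centroid of triangle ARK ⇒ M = (1/9, 4/9)
line FM meets RK at S = (0, 1/2)
M = F + t·(S−F) with t = 8/9, so FM:MS = 8/9:1/9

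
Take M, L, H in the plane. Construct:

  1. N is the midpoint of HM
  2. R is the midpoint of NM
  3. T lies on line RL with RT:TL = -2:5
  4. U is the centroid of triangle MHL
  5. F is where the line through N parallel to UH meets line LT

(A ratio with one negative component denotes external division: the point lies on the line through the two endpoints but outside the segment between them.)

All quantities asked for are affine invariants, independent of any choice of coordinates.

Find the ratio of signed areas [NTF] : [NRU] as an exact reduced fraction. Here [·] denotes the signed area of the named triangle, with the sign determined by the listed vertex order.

Set M = (0, 0), L = (1, 0), H = (0, 1); any affine frame gives the same invariant.
1. N is the midpoint of HM ⇒ N = (0, 1/2)
2. R is the midpoint of NM ⇒ R = (0, 1/4)
3. T lies on line RL with RT:TL = -2:5 ⇒ T = (-2/3, 5/12)
4. U is the centroid of triangle MHL ⇒ U = (1/3, 1/3)
5. F is where the line through N parallel to UH meets line LT ⇒ F = (1/7, 3/14)
2·[NTF] = 17/84, 2·[NRU] = 1/12
[NTF]:[NRU] = 17/84:1/12 = 17/7

[NTF]:[NRU] = 17/7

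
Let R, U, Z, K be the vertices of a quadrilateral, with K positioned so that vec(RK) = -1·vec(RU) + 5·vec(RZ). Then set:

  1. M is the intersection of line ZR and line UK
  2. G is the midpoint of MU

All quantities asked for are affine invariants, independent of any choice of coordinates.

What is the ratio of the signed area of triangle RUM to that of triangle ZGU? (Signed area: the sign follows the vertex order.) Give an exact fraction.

Work in coordinates with R = (0, 0), U = (1, 0), Z = (0, 1), K = (-1, 5).
1. M is the intersection of line ZR and line UK ⇒ M = (0, 5/2)
2. G is the midpoint of MU ⇒ G = (1/2, 5/4)
2·[RUM] = 5/2, 2·[ZGU] = -3/4
[RUM]:[ZGU] = 5/2:-3/4 = -10/3

[RUM]:[ZGU] = -10/3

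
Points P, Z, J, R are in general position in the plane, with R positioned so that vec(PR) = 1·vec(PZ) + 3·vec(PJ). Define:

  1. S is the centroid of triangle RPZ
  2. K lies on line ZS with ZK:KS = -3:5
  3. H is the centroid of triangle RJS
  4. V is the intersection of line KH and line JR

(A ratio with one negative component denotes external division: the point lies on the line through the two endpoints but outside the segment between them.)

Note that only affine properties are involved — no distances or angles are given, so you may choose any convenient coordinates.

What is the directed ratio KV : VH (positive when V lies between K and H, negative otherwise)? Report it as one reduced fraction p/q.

KV:VH = -99/8

Assign P = (0, 0), Z = (1, 0), J = (0, 1), R = (1, 3) — the answer is frame-independent, so this choice is without loss of generality.
1. S is the centroid of triangle RPZ ⇒ S = (2/3, 1)
2. K lies on line ZS with ZK:KS = -3:5 ⇒ K = (3/2, -3/2)
3. H is the centroid of triangle RJS ⇒ H = (5/9, 5/3)
4. V is the intersection of line KH and line JR ⇒ V = (43/91, 177/91)
V = K + t·(H−K) with t = 99/91, so KV:VH = t:(1−t) = 99/91:-8/91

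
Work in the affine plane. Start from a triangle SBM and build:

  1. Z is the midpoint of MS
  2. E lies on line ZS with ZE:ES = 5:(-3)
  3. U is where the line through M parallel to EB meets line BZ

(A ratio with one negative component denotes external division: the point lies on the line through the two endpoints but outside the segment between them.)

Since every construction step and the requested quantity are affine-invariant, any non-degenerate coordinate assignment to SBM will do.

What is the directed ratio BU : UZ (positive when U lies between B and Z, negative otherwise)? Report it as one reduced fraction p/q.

BU:UZ = -7/2

Work in coordinates with S = (0, 0), B = (1, 0), M = (0, 1).
1. Z is the midpoint of MS ⇒ Z = (0, 1/2)
2. E lies on line ZS with ZE:ES = 5:(-3) ⇒ E = (0, -3/4)
3. U is where the line through M parallel to EB meets line BZ ⇒ U = (-2/5, 7/10)
U = B + t·(Z−B) with t = 7/5, so BU:UZ = t:(1−t) = 7/5:-2/5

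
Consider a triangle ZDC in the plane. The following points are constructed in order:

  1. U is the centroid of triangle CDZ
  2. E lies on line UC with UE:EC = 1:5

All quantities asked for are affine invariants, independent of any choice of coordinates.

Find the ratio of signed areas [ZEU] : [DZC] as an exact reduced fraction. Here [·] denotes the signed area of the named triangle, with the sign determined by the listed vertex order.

[ZEU]:[DZC] = 1/18

Assign Z = (0, 0), D = (1, 0), C = (0, 1) — the answer is frame-independent, so this choice is without loss of generality.
1. U is the centroid of triangle CDZ ⇒ U = (1/3, 1/3)
2. E lies on line UC with UE:EC = 1:5 ⇒ E = (5/18, 4/9)
2·[ZEU] = -1/18, 2·[DZC] = -1
[ZEU]:[DZC] = -1/18:-1 = 1/18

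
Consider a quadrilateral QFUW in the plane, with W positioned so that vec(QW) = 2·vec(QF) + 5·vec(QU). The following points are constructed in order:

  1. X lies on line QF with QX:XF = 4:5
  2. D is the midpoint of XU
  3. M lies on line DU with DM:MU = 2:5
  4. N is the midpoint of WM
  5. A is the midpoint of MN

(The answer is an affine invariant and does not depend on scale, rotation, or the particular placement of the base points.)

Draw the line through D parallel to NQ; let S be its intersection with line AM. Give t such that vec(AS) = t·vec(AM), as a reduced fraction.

t = -53/31

Assign Q = (0, 0), F = (1, 0), U = (0, 1), W = (2, 5) — the answer is frame-independent, so this choice is without loss of generality.
1. X lies on line QF with QX:XF = 4:5 ⇒ X = (4/9, 0)
2. D is the midpoint of XU ⇒ D = (2/9, 1/2)
3. M lies on line DU with DM:MU = 2:5 ⇒ M = (10/63, 9/14)
4. N is the midpoint of WM ⇒ N = (68/63, 79/28)
5. A is the midpoint of MN ⇒ A = (13/21, 97/56)
through D parallel to NQ: direction (-68/63, -79/28); meets AM at S = (2746/1953, 780/217)
S = A + t·(M−A) with t = -53/31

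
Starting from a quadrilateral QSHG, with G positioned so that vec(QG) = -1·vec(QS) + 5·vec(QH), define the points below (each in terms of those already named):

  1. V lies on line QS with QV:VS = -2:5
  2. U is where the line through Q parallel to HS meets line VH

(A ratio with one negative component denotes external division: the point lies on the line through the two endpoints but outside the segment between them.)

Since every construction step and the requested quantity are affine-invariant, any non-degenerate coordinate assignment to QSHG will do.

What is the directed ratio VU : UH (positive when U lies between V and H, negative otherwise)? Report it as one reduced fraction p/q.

Set Q = (0, 0), S = (1, 0), H = (0, 1), G = (-1, 5); any affine frame gives the same invariant.
1. V lies on line QS with QV:VS = -2:5 ⇒ V = (-2/3, 0)
2. U is where the line through Q parallel to HS meets line VH ⇒ U = (-2/5, 2/5)
U = V + t·(H−V) with t = 2/5, so VU:UH = t:(1−t) = 2/5:3/5

VU:UH = 2/3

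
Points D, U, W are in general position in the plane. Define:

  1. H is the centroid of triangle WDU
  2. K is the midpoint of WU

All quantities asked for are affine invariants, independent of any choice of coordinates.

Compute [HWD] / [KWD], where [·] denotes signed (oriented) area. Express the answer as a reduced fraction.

[HWD]:[KWD] = 2/3

Set D = (0, 0), U = (1, 0), W = (0, 1); any affine frame gives the same invariant.
1. H is the centroid of triangle WDU ⇒ H = (1/3, 1/3)
2. K is the midpoint of WU ⇒ K = (1/2, 1/2)
2·[HWD] = 1/3, 2·[KWD] = 1/2
[HWD]:[KWD] = 1/3:1/2 = 2/3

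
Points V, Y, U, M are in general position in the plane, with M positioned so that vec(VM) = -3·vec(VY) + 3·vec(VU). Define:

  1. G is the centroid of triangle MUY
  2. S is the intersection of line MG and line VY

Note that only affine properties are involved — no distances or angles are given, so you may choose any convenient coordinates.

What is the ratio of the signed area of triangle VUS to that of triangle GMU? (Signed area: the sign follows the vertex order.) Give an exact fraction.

[VUS]:[GMU] = 18/5

Assign V = (0, 0), Y = (1, 0), U = (0, 1), M = (-3, 3) — the answer is frame-independent, so this choice is without loss of generality.
1. G is the centroid of triangle MUY ⇒ G = (-2/3, 4/3)
2. S is the intersection of line MG and line VY ⇒ S = (6/5, 0)
2·[VUS] = -6/5, 2·[GMU] = -1/3
[VUS]:[GMU] = -6/5:-1/3 = 18/5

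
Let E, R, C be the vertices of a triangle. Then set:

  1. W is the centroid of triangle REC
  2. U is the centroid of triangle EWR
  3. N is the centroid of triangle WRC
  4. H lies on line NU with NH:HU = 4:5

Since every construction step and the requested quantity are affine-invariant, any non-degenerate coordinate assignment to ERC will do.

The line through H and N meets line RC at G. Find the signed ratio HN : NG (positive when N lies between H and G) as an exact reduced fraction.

HN:NG = 4/3

Work in coordinates with E = (0, 0), R = (1, 0), C = (0, 1).
1. W is the centroid of triangle REC ⇒ W = (1/3, 1/3)
2. U is the centroid of triangle EWR ⇒ U = (4/9, 1/9)
3. N is the centroid of triangle WRC ⇒ N = (4/9, 4/9)
4. H lies on line NU with NH:HU = 4:5 ⇒ H = (4/9, 8/27)
line HN meets RC at G = (4/9, 5/9)
N = H + t·(G−H) with t = 4/7, so HN:NG = 4/7:3/7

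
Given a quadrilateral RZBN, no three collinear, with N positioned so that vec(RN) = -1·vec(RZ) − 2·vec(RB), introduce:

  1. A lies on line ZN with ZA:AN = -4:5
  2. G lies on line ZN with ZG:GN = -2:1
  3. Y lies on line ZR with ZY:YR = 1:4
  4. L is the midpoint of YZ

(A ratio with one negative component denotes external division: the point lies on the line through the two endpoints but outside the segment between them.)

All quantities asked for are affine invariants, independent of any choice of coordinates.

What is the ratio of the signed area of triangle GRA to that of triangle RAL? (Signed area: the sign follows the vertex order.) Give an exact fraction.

Assign R = (0, 0), Z = (1, 0), B = (0, 1), N = (-1, -2) — the answer is frame-independent, so this choice is without loss of generality.
1. A lies on line ZN with ZA:AN = -4:5 ⇒ A = (9, 8)
2. G lies on line ZN with ZG:GN = -2:1 ⇒ G = (-3, -4)
3. Y lies on line ZR with ZY:YR = 1:4 ⇒ Y = (4/5, 0)
4. L is the midpoint of YZ ⇒ L = (9/10, 0)
2·[GRA] = -12, 2·[RAL] = -36/5
[GRA]:[RAL] = -12:-36/5 = 5/3

[GRA]:[RAL] = 5/3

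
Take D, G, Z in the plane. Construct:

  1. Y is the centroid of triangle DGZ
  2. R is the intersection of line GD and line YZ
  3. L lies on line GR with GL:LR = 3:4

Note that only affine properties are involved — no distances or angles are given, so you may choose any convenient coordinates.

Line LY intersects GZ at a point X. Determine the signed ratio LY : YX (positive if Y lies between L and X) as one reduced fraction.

LY:YX = -5/14

Choose coordinates D = (0, 0), G = (1, 0), Z = (0, 1).
1. Y is the centroid of triangle DGZ ⇒ Y = (1/3, 1/3)
2. R is the intersection of line GD and line YZ ⇒ R = (1/2, 0)
3. L lies on line GR with GL:LR = 3:4 ⇒ L = (11/14, 0)
line LY meets GZ at X = (8/5, -3/5)
Y = L + t·(X−L) with t = -5/9, so LY:YX = -5/9:14/9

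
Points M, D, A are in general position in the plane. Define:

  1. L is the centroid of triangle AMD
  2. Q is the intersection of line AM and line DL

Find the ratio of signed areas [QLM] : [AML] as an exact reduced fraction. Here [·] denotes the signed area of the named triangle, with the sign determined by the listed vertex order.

Assign M = (0, 0), D = (1, 0), A = (0, 1) — the answer is frame-independent, so this choice is without loss of generality.
1. L is the centroid of triangle AMD ⇒ L = (1/3, 1/3)
2. Q is the intersection of line AM and line DL ⇒ Q = (0, 1/2)
2·[QLM] = -1/6, 2·[AML] = 1/3
[QLM]:[AML] = -1/6:1/3 = -1/2

[QLM]:[AML] = -1/2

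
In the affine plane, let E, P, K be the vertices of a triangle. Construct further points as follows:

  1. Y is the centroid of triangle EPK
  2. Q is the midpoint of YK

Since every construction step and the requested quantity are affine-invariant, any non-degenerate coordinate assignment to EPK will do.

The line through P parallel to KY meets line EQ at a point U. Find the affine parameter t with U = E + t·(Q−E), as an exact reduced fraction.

Set E = (0, 0), P = (1, 0), K = (0, 1); any affine frame gives the same invariant.
1. Y is the centroid of triangle EPK ⇒ Y = (1/3, 1/3)
2. Q is the midpoint of YK ⇒ Q = (1/6, 2/3)
through P parallel to KY: direction (1/3, -2/3); meets EQ at U = (1/3, 4/3)
U = E + t·(Q−E) with t = 2

t = 2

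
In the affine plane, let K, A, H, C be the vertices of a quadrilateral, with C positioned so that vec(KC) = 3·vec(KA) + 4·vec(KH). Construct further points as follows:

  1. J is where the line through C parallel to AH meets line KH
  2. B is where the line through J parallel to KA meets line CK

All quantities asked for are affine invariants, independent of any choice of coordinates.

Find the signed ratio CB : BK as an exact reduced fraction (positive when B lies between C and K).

CB:BK = -3/7

Assign K = (0, 0), A = (1, 0), H = (0, 1), C = (3, 4) — the answer is frame-independent, so this choice is without loss of generality.
1. J is where the line through C parallel to AH meets line KH ⇒ J = (0, 7)
2. B is where the line through J parallel to KA meets line CK ⇒ B = (21/4, 7)
B = C + t·(K−C) with t = -3/4, so CB:BK = t:(1−t) = -3/4:7/4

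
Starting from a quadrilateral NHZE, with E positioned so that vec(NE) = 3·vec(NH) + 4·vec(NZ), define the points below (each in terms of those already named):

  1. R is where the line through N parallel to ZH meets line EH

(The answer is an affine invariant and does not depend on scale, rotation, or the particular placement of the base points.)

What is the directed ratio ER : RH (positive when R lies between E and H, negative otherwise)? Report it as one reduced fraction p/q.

ER:RH = -7

Set N = (0, 0), H = (1, 0), Z = (0, 1), E = (3, 4); any affine frame gives the same invariant.
1. R is where the line through N parallel to ZH meets line EH ⇒ R = (2/3, -2/3)
R = E + t·(H−E) with t = 7/6, so ER:RH = t:(1−t) = 7/6:-1/6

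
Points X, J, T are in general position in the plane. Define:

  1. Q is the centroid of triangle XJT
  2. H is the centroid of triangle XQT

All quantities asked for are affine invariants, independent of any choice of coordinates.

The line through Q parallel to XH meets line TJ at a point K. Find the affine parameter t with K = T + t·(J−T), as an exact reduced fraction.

t = 2/5

Choose coordinates X = (0, 0), J = (1, 0), T = (0, 1).
1. Q is the centroid of triangle XJT ⇒ Q = (1/3, 1/3)
2. H is the centroid of triangle XQT ⇒ H = (1/9, 4/9)
through Q parallel to XH: direction (1/9, 4/9); meets TJ at K = (2/5, 3/5)
K = T + t·(J−T) with t = 2/5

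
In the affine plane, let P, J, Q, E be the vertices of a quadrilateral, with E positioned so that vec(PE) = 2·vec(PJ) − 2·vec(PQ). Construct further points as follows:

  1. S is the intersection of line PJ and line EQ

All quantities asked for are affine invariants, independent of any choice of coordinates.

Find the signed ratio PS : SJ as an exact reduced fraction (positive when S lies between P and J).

PS:SJ = 2

Work in coordinates with P = (0, 0), J = (1, 0), Q = (0, 1), E = (2, -2).
1. S is the intersection of line PJ and line EQ ⇒ S = (2/3, 0)
S = P + t·(J−P) with t = 2/3, so PS:SJ = t:(1−t) = 2/3:1/3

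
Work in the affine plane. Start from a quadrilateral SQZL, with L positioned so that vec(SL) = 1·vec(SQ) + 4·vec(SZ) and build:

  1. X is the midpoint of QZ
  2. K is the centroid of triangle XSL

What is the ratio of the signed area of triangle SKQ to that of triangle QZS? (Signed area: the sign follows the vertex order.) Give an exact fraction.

Set S = (0, 0), Q = (1, 0), Z = (0, 1), L = (1, 4); any affine frame gives the same invariant.
1. X is the midpoint of QZ ⇒ X = (1/2, 1/2)
2. K is the centroid of triangle XSL ⇒ K = (1/2, 3/2)
2·[SKQ] = -3/2, 2·[QZS] = 1
[SKQ]:[QZS] = -3/2:1 = -3/2

[SKQ]:[QZS] = -3/2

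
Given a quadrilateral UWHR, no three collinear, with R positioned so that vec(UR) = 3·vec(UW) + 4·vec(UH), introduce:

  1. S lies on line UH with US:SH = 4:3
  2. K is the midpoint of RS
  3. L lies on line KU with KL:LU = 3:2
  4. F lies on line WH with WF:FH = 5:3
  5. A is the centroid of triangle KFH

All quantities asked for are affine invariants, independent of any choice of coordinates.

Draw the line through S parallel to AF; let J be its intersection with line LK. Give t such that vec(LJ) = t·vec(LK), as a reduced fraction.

t = -6/5

Set U = (0, 0), W = (1, 0), H = (0, 1), R = (3, 4); any affine frame gives the same invariant.
1. S lies on line UH with US:SH = 4:3 ⇒ S = (0, 4/7)
2. K is the midpoint of RS ⇒ K = (3/2, 16/7)
3. L lies on line KU with KL:LU = 3:2 ⇒ L = (3/5, 32/35)
4. F lies on line WH with WF:FH = 5:3 ⇒ F = (3/8, 5/8)
5. A is the centroid of triangle KFH ⇒ A = (5/8, 73/56)
through S parallel to AF: direction (-1/4, -19/28); meets LK at J = (-12/25, -128/175)
J = L + t·(K−L) with t = -6/5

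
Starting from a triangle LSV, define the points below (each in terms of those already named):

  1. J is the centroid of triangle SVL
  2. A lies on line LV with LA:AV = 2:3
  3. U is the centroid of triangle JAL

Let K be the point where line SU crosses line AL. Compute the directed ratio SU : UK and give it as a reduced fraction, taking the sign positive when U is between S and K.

Assign L = (0, 0), S = (1, 0), V = (0, 1) — the answer is frame-independent, so this choice is without loss of generality.
1. J is the centroid of triangle SVL ⇒ J = (1/3, 1/3)
2. A lies on line LV with LA:AV = 2:3 ⇒ A = (0, 2/5)
3. U is the centroid of triangle JAL ⇒ U = (1/9, 11/45)
line SU meets AL at K = (0, 11/40)
U = S + t·(K−S) with t = 8/9, so SU:UK = 8/9:1/9

SU:UK = 8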